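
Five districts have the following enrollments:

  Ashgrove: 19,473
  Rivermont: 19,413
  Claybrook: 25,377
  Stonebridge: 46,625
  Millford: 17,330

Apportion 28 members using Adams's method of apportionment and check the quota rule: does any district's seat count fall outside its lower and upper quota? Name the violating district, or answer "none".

Standard quotas: Ashgrove 4.252, Rivermont 4.239, Claybrook 5.542, Stonebridge 10.182, Millford 3.784.
Adams allocation: Ashgrove 4, Rivermont 4, Claybrook 6, Stonebridge 10, Millford 4.
Every allocation lies between the lower and upper quota.

none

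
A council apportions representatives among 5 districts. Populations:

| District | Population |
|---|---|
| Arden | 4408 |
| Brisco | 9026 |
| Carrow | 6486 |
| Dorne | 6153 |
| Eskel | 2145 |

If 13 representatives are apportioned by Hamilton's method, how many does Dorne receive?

3

Standard divisor: 28218 ÷ 13 ≈ 2170.615.
Standard quotas: Arden 2.0308, Brisco 4.1583, Carrow 2.9881, Dorne 2.8347, Eskel 0.9882.
Lower quotas: Arden 2, Brisco 4, Carrow 2, Dorne 2, Eskel 0 (sum 10, leaving 3 seats).
Remainders in descending order: Eskel 0.9882, Carrow 0.9881, Dorne 0.8347, Brisco 0.1583, Arden 0.0308.
Largest remainders: Eskel, Carrow, Dorne receive the extra seats.
Dorne receives 3.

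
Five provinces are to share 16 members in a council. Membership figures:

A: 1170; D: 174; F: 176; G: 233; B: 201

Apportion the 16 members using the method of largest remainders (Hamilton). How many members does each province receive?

Total 1954; standard divisor 1954/16 ≈ 122.125.
Standard quotas: A 9.580, D 1.425, F 1.441, G 1.908, B 1.646.
Lower quotas: A 9, D 1, F 1, G 1, B 1 (sum 13, leaving 3 seats).
Remainders in descending order: G 0.908, B 0.646, A 0.580, F 0.441, D 0.425.
The surplus seats go to G, B, A.

A: 10, D: 1, F: 1, G: 2, B: 2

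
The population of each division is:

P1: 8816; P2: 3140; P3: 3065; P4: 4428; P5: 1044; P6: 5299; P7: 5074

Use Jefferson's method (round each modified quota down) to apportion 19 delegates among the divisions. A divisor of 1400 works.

With modified divisor 1400: modified quotas P1 6.297, P2 2.243, P3 2.189, P4 3.163, P5 0.746, P6 3.785, P7 3.624.
Rounding down: P1 6, P2 2, P3 2, P4 3, P5 0, P6 3, P7 3 (total 19).

P1=6, P2=2, P3=2, P4=3, P5=0, P6=3, P7=3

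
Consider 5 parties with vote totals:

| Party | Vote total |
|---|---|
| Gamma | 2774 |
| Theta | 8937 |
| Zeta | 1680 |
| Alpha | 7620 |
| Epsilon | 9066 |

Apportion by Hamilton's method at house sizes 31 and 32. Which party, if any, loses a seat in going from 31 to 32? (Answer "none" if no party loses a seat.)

At 31 seats: Gamma 3, Theta 9, Zeta 2, Alpha 8, Epsilon 9.
At 32 seats: Gamma 3, Theta 9, Zeta 2, Alpha 8, Epsilon 10.
No party's allocation decreased.

none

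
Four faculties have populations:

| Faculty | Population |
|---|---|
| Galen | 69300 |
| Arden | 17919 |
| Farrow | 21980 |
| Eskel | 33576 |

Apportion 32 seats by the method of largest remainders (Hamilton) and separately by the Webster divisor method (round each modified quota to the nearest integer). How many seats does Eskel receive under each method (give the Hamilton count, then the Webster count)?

7 and 8

Hamilton: Galen 16, Arden 4, Farrow 5, Eskel 7.
Webster: Galen 15, Arden 4, Farrow 5, Eskel 8.
Eskel gets 7 under Hamilton and 8 under Webster.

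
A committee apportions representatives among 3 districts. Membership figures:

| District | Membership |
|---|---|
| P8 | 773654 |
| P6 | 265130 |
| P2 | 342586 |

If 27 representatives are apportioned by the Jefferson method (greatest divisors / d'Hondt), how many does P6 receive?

Standard divisor 1381370/27 ≈ 51161.852; standard quotas: P8 15.122, P6 5.182, P2 6.696.
Rounding down gives 15, 5, 6 = 26 seats, so the divisor must be adjusted.
With modified divisor 48600: modified quotas P8 15.919, P6 5.455, P2 7.049.
Rounding down: P8 15, P6 5, P2 7 (total 27).
P6 receives 5.

5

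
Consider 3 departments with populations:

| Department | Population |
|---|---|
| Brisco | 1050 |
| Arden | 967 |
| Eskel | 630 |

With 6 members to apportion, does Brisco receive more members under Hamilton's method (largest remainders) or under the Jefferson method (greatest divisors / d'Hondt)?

Jefferson

Hamilton: Brisco 2, Arden 2, Eskel 2.
Jefferson: Brisco 3, Arden 2, Eskel 1.
Brisco gets 2 under Hamilton and 3 under Jefferson.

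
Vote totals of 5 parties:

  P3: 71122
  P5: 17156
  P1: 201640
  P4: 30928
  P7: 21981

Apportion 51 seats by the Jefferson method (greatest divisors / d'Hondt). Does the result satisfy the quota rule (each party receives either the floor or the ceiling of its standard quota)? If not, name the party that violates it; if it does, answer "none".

P1

Standard quotas: P3 10.580, P5 2.552, P1 29.997, P4 4.601, P7 3.270.
Jefferson allocation: P3 11, P5 2, P1 31, P4 4, P7 3.
P1 has quota 29.997 (lower 29, upper 30) but receives 31 — outside the quota interval.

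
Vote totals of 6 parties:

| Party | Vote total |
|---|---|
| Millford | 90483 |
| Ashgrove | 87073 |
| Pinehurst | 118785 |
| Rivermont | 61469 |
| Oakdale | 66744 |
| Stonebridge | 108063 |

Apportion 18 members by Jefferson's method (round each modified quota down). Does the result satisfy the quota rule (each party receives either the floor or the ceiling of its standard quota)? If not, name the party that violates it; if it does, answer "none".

Standard quotas: Millford 3.058, Ashgrove 2.943, Pinehurst 4.014, Rivermont 2.077, Oakdale 2.256, Stonebridge 3.652.
Jefferson allocation: Millford 3, Ashgrove 3, Pinehurst 4, Rivermont 2, Oakdale 2, Stonebridge 4.
Every allocation lies between the lower and upper quota.

none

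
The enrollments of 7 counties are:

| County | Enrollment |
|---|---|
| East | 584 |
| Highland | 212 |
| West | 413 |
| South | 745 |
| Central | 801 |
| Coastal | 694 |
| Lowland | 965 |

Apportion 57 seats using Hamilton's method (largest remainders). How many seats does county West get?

5

Standard divisor: 4414 ÷ 57 ≈ 77.439.
Standard quotas: East 7.541, Highland 2.738, West 5.333, South 9.621, Central 10.344, Coastal 8.962, Lowland 12.461.
Lower quotas: East 7, Highland 2, West 5, South 9, Central 10, Coastal 8, Lowland 12 (sum 53, leaving 4 seats).
Remainders in descending order: Coastal 0.962, Highland 0.738, South 0.621, East 0.541, Lowland 0.461, Central 0.344, West 0.333.
The surplus seats go to Coastal, Highland, South, East.
West receives 5.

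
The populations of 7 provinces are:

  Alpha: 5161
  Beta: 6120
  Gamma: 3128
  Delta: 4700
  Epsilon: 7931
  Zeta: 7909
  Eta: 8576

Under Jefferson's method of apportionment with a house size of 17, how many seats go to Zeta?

Standard divisor 43525/17 ≈ 2560.294; standard quotas: Alpha 2.016, Beta 2.390, Gamma 1.222, Delta 1.836, Epsilon 3.098, Zeta 3.089, Eta 3.350.
Rounding down gives 2, 2, 1, 1, 3, 3, 3 = 15 seats, so the divisor must be adjusted.
With modified divisor 2100: modified quotas Alpha 2.458, Beta 2.914, Gamma 1.490, Delta 2.238, Epsilon 3.777, Zeta 3.766, Eta 4.084.
Rounding down: Alpha 2, Beta 2, Gamma 1, Delta 2, Epsilon 3, Zeta 3, Eta 4 (total 17).
Zeta receives 3.

3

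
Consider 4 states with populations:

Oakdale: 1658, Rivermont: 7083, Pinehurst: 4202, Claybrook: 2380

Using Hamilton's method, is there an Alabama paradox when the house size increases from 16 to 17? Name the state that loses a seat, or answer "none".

Claybrook

At 16 seats: Oakdale 2, Rivermont 7, Pinehurst 4, Claybrook 3.
At 17 seats: Oakdale 2, Rivermont 8, Pinehurst 5, Claybrook 2.
Claybrook drops from 3 to 2.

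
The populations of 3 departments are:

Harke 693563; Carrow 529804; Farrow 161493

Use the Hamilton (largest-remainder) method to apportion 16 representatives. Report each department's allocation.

Harke 8, Carrow 6, Farrow 2

Total 1384860; standard divisor 1384860/16 ≈ 86553.75.
Standard quotas: Harke 8.0131, Carrow 6.1211, Farrow 1.8658.
Lower quotas: Harke 8, Carrow 6, Farrow 1 (sum 15, leaving 1 seat).
Remainders in descending order: Farrow 0.8658, Carrow 0.1211, Harke 0.0131.
The surplus seat goes to Farrow.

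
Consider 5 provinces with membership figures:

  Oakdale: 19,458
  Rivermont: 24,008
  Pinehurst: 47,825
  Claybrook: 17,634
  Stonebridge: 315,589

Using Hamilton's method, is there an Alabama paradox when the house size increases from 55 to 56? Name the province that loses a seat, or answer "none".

none

At 55 seats: Oakdale 3, Rivermont 3, Pinehurst 6, Claybrook 2, Stonebridge 41.
At 56 seats: Oakdale 3, Rivermont 3, Pinehurst 6, Claybrook 2, Stonebridge 42.
No province's allocation decreased.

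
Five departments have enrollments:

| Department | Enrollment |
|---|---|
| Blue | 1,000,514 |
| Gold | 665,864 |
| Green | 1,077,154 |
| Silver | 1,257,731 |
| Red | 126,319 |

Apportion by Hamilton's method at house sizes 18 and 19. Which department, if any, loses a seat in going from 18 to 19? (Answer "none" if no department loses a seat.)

Red

At 18 seats: Blue 4, Gold 3, Green 5, Silver 5, Red 1.
At 19 seats: Blue 5, Gold 3, Green 5, Silver 6, Red 0.
Red drops from 1 to 0.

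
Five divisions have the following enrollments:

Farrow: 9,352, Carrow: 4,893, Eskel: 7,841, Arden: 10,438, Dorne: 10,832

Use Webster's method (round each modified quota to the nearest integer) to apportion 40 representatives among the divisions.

Standard divisor 43356/40 ≈ 1083.9; standard quotas: Farrow 8.628, Carrow 4.514, Eskel 7.234, Arden 9.630, Dorne 9.994.
Rounding to the nearest integer gives 9, 5, 7, 10, 10 = 41 seats, so the divisor must be adjusted.
With modified divisor 1093: modified quotas Farrow 8.556, Carrow 4.477, Eskel 7.174, Arden 9.550, Dorne 9.910.
Rounding to the nearest integer: Farrow 9, Carrow 4, Eskel 7, Arden 10, Dorne 10 (total 40).

Farrow 9; Carrow 4; Eskel 7; Arden 10; Dorne 10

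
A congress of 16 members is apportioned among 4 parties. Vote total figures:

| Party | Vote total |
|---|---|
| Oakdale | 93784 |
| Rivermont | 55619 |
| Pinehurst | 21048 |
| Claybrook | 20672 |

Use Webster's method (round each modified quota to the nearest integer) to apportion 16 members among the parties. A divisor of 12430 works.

Oakdale=8; Rivermont=4; Pinehurst=2; Claybrook=2

With modified divisor 12430: modified quotas Oakdale 7.545, Rivermont 4.475, Pinehurst 1.693, Claybrook 1.663.
Rounding to the nearest integer: Oakdale 8, Rivermont 4, Pinehurst 2, Claybrook 2 (total 16).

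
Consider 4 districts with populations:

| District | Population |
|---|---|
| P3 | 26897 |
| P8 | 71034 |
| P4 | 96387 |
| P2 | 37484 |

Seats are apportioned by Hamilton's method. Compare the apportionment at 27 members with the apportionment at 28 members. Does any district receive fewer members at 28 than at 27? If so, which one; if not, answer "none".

At 27 seats: P3 3, P8 8, P4 11, P2 5.
At 28 seats: P3 3, P8 9, P4 12, P2 4.
P2 drops from 5 to 4.

P2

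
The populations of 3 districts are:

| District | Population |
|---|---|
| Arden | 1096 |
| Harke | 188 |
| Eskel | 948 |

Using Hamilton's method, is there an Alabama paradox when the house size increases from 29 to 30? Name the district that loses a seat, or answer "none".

Harke

At 29 seats: Arden 14, Harke 3, Eskel 12.
At 30 seats: Arden 15, Harke 2, Eskel 13.
Harke drops from 3 to 2.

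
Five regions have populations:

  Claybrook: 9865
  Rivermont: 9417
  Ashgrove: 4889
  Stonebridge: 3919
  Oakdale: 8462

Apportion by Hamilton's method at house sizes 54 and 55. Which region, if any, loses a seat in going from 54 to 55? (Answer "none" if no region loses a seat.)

At 54 seats: Claybrook 15, Rivermont 14, Ashgrove 7, Stonebridge 6, Oakdale 12.
At 55 seats: Claybrook 15, Rivermont 14, Ashgrove 7, Stonebridge 6, Oakdale 13.
No region's allocation decreased.

none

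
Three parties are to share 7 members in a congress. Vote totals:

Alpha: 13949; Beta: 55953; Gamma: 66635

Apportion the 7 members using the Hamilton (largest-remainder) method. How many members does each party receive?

Alpha 1, Beta 3, Gamma 3

The standard divisor is 136537/7 ≈ 19505.286.
Standard quotas: Alpha 0.7151, Beta 2.8686, Gamma 3.4163.
Lower quotas: Alpha 0, Beta 2, Gamma 3 (sum 5, leaving 2 seats).
Remainders in descending order: Beta 0.8686, Alpha 0.7151, Gamma 0.4163.
Largest remainders: Beta, Alpha receive the extra seats.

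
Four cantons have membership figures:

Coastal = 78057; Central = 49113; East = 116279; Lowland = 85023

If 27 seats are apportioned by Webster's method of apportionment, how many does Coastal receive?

Standard divisor 328472/27 ≈ 12165.63; standard quotas: Coastal 6.416, Central 4.037, East 9.558, Lowland 6.989.
Rounding to the nearest integer gives Coastal 6, Central 4, East 10, Lowland 7 — total 27, matching the house size, so no adjustment is needed.
Coastal receives 6.

6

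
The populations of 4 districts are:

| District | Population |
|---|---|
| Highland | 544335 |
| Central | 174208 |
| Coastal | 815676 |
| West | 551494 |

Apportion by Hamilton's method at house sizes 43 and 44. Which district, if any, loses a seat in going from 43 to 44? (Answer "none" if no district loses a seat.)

At 43 seats: Highland 11, Central 4, Coastal 17, West 11.
At 44 seats: Highland 11, Central 4, Coastal 17, West 12.
No district's allocation decreased.

none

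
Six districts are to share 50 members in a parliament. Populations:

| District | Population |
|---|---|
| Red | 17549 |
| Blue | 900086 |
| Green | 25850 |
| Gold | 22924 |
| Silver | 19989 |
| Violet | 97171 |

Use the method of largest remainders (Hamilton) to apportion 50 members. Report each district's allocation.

Standard divisor: 1083569 ÷ 50 ≈ 21671.38.
Standard quotas: Red 0.8098, Blue 41.5334, Green 1.1928, Gold 1.0578, Silver 0.9224, Violet 4.4838.
Lower quotas: Red 0, Blue 41, Green 1, Gold 1, Silver 0, Violet 4 (sum 47, leaving 3 seats).
Remainders in descending order: Silver 0.9224, Red 0.8098, Blue 0.5334, Violet 0.4838, Green 0.1928, Gold 0.0578.
Largest remainders: Silver, Red, Blue receive the extra seats.

Red=1, Blue=42, Green=1, Gold=1, Silver=1, Violet=4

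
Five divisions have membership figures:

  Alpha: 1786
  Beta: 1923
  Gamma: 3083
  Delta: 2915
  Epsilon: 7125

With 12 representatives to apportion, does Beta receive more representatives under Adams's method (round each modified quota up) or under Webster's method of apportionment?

Adams: Alpha 2, Beta 2, Gamma 2, Delta 2, Epsilon 4.
Webster: Alpha 1, Beta 1, Gamma 2, Delta 2, Epsilon 6.
Beta gets 2 under Adams and 1 under Webster.

Adams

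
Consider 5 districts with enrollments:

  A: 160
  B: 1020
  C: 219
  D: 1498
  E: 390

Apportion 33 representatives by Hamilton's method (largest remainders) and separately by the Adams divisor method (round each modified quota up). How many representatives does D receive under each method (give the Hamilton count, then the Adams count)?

15 and 14

Hamilton: A 2, B 10, C 2, D 15, E 4.
Adams: A 2, B 10, C 3, D 14, E 4.
D gets 15 under Hamilton and 14 under Adams.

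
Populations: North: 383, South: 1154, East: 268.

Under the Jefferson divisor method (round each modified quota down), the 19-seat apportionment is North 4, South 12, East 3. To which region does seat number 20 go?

South

Priority for the next seat is population ÷ (current seats + 1).
Priorities: North 76.600, South 88.769, East 67.000.
Highest priority: South.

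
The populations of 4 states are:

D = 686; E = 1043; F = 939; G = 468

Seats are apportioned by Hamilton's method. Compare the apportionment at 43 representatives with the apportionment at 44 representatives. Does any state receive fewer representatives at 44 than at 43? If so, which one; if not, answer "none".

At 43 seats: D 9, E 14, F 13, G 7.
At 44 seats: D 10, E 15, F 13, G 6.
G drops from 7 to 6.

G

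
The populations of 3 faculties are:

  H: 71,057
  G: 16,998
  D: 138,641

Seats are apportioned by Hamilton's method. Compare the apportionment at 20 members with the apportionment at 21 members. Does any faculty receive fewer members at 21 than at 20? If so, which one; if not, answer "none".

At 20 seats: H 6, G 2, D 12.
At 21 seats: H 7, G 1, D 13.
G drops from 2 to 1.

G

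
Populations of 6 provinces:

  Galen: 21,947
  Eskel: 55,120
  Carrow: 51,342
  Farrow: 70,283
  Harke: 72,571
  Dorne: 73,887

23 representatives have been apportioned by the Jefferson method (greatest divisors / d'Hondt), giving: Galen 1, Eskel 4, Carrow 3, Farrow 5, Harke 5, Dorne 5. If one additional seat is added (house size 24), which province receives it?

Carrow

Priority for the next seat is population ÷ (current seats + 1).
Priorities: Galen 10973.500, Eskel 11024.000, Carrow 12835.500, Farrow 11713.833, Harke 12095.167, Dorne 12314.500.
Highest priority: Carrow.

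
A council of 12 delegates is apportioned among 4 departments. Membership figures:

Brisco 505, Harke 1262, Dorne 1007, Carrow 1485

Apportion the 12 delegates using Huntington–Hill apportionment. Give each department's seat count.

Brisco 1; Harke 4; Dorne 3; Carrow 4

With divisor 361: modified quotas Brisco 1.399, Harke 3.496, Dorne 2.789, Carrow 4.114.
Geometric-mean thresholds: Brisco √(1·2)=1.414, Harke √(3·4)=3.464, Dorne √(2·3)=2.449, Carrow √(4·5)=4.472.
Each quota rounded against its threshold gives Brisco 1, Harke 4, Dorne 3, Carrow 4 (total 12).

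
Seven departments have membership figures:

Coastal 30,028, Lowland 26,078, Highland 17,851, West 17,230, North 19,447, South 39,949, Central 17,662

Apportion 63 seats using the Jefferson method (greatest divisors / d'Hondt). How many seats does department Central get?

Standard divisor 168245/63 ≈ 2670.556; standard quotas: Coastal 11.244, Lowland 9.765, Highland 6.684, West 6.452, North 7.282, South 14.959, Central 6.614.
Rounding down gives 11, 9, 6, 6, 7, 14, 6 = 59 seats, so the divisor must be adjusted.
With modified divisor 2510: modified quotas Coastal 11.963, Lowland 10.390, Highland 7.112, West 6.865, North 7.748, South 15.916, Central 7.037.
Rounding down: Coastal 11, Lowland 10, Highland 7, West 6, North 7, South 15, Central 7 (total 63).
Central receives 7.

7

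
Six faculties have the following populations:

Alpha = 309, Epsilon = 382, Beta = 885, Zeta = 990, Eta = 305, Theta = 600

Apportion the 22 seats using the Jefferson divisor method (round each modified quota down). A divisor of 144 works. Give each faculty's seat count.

With modified divisor 144: modified quotas Alpha 2.146, Epsilon 2.653, Beta 6.146, Zeta 6.875, Eta 2.118, Theta 4.167.
Rounding down: Alpha 2, Epsilon 2, Beta 6, Zeta 6, Eta 2, Theta 4 (total 22).

Alpha=2, Epsilon=2, Beta=6, Zeta=6, Eta=2, Theta=4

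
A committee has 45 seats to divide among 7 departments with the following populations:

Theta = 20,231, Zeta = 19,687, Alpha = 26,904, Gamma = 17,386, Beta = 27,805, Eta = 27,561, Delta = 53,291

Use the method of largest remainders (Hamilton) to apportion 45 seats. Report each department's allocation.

The standard divisor is 192865/45 ≈ 4285.889.
Standard quotas: Theta 4.7204, Zeta 4.5934, Alpha 6.2773, Gamma 4.0566, Beta 6.4876, Eta 6.4306, Delta 12.4341.
Lower quotas: Theta 4, Zeta 4, Alpha 6, Gamma 4, Beta 6, Eta 6, Delta 12 (sum 42, leaving 3 seats).
Remainders in descending order: Theta 0.7204, Zeta 0.5934, Beta 0.4876, Delta 0.4341, Eta 0.4306, Alpha 0.2773, Gamma 0.0566.
Largest remainders: Theta, Zeta, Beta receive the extra seats.

Theta=5, Zeta=5, Alpha=6, Gamma=4, Beta=7, Eta=6, Delta=12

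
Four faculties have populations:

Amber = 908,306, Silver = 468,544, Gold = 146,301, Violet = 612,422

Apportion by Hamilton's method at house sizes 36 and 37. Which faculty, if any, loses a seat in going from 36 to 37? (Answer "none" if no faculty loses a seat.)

At 36 seats: Amber 15, Silver 8, Gold 3, Violet 10.
At 37 seats: Amber 16, Silver 8, Gold 2, Violet 11.
Gold drops from 3 to 2.

Gold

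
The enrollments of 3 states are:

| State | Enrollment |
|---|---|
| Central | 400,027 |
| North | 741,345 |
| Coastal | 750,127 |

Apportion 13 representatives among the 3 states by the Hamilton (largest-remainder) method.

Standard divisor: 1891499 ÷ 13 ≈ 145499.923.
Standard quotas: Central 2.7493, North 5.0952, Coastal 5.1555.
Lower quotas: Central 2, North 5, Coastal 5 (sum 12, leaving 1 seat).
Remainders in descending order: Central 0.7493, Coastal 0.1555, North 0.0952.
The surplus seat goes to Central.

Central 3; North 5; Coastal 5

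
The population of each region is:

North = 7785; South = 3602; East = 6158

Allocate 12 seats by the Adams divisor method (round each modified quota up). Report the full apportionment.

North: 5, South: 3, East: 4

Standard divisor 17545/12 ≈ 1462.083; standard quotas: North 5.325, South 2.464, East 4.212.
Rounding up gives 6, 3, 5 = 14 seats, so the divisor must be adjusted.
With modified divisor 1700: modified quotas North 4.579, South 2.119, East 3.622.
Rounding up: North 5, South 3, East 4 (total 12).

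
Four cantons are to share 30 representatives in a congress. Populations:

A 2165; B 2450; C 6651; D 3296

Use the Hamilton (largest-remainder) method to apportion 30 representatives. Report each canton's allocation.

The standard divisor is 14562/30 ≈ 485.4.
Standard quotas: A 4.4602, B 5.0474, C 13.7021, D 6.7903.
Lower quotas: A 4, B 5, C 13, D 6 (sum 28, leaving 2 seats).
Remainders in descending order: D 0.7903, C 0.7021, A 0.4602, B 0.0474.
Largest remainders: D, C receive the extra seats.

A=4, B=5, C=14, D=7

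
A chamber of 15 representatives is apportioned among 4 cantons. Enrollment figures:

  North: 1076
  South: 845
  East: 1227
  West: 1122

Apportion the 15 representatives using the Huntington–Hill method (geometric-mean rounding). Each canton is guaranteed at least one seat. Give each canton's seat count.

With divisor 292: modified quotas North 3.685, South 2.894, East 4.202, West 3.842.
Geometric-mean thresholds: North √(3·4)=3.464, South √(2·3)=2.449, East √(4·5)=4.472, West √(3·4)=3.464.
Each quota rounded against its threshold gives North 4, South 3, East 4, West 4 (total 15).

North 4, South 3, East 4, West 4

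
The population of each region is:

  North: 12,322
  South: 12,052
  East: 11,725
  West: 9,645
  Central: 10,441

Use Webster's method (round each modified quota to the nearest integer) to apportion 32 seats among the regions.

North=7, South=7, East=7, West=5, Central=6

Standard divisor 56185/32 ≈ 1755.781; standard quotas: North 7.018, South 6.864, East 6.678, West 5.493, Central 5.947.
Rounding to the nearest integer gives North 7, South 7, East 7, West 5, Central 6 — total 32, matching the house size, so no adjustment is needed.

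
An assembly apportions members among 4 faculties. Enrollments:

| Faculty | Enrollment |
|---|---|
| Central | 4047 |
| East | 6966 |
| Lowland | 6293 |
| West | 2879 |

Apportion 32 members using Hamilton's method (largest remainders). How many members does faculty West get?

Total 20185; standard divisor 20185/32 ≈ 630.781.
Standard quotas: Central 6.4159, East 11.0434, Lowland 9.9765, West 4.5642.
Lower quotas: Central 6, East 11, Lowland 9, West 4 (sum 30, leaving 2 seats).
Remainders in descending order: Lowland 0.9765, West 0.5642, Central 0.4159, East 0.0434.
The surplus seats go to Lowland, West.
West receives 5.

5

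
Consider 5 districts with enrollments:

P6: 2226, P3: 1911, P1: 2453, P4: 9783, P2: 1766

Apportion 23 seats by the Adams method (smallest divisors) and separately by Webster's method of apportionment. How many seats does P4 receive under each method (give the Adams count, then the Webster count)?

Adams: P6 3, P3 3, P1 3, P4 12, P2 2.
Webster: P6 3, P3 2, P1 3, P4 13, P2 2.
P4 gets 12 under Adams and 13 under Webster.

12 and 13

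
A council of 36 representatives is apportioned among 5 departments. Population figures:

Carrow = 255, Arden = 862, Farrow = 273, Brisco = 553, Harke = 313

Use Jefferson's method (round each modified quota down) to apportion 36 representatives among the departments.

Standard divisor 2256/36 ≈ 62.667; standard quotas: Carrow 4.069, Arden 13.755, Farrow 4.356, Brisco 8.824, Harke 4.995.
Rounding down gives 4, 13, 4, 8, 4 = 33 seats, so the divisor must be adjusted.
With modified divisor 60: modified quotas Carrow 4.250, Arden 14.367, Farrow 4.550, Brisco 9.217, Harke 5.217.
Rounding down: Carrow 4, Arden 14, Farrow 4, Brisco 9, Harke 5 (total 36).

Carrow 4, Arden 14, Farrow 4, Brisco 9, Harke 5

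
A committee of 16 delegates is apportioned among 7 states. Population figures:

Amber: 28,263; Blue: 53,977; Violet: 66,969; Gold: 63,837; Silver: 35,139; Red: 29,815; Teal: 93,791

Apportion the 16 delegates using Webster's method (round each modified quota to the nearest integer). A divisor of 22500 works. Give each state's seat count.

With modified divisor 22500: modified quotas Amber 1.256, Blue 2.399, Violet 2.976, Gold 2.837, Silver 1.562, Red 1.325, Teal 4.168.
Rounding to the nearest integer: Amber 1, Blue 2, Violet 3, Gold 3, Silver 2, Red 1, Teal 4 (total 16).

Amber 1, Blue 2, Violet 3, Gold 3, Silver 2, Red 1, Teal 4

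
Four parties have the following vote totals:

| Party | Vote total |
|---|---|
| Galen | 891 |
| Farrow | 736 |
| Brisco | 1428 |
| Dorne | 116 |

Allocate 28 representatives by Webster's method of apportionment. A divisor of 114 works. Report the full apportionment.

With modified divisor 114: modified quotas Galen 7.816, Farrow 6.456, Brisco 12.526, Dorne 1.018.
Rounding to the nearest integer: Galen 8, Farrow 6, Brisco 13, Dorne 1 (total 28).

Galen: 8, Farrow: 6, Brisco: 13, Dorne: 1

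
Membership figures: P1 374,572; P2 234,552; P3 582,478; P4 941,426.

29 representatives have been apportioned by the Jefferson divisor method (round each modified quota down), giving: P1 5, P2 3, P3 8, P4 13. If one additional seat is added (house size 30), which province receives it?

Priority for the next seat is population ÷ (current seats + 1).
Priorities: P1 62428.667, P2 58638.000, P3 64719.778, P4 67244.714.
Highest priority: P4.

P4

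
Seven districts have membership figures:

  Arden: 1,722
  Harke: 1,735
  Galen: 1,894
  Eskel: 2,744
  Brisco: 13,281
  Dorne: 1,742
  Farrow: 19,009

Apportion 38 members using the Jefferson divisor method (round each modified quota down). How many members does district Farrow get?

Standard divisor 42127/38 ≈ 1108.605; standard quotas: Arden 1.553, Harke 1.565, Galen 1.708, Eskel 2.475, Brisco 11.980, Dorne 1.571, Farrow 17.147.
Rounding down gives 1, 1, 1, 2, 11, 1, 17 = 34 seats, so the divisor must be adjusted.
With modified divisor 980: modified quotas Arden 1.757, Harke 1.770, Galen 1.933, Eskel 2.800, Brisco 13.552, Dorne 1.778, Farrow 19.397.
Rounding down: Arden 1, Harke 1, Galen 1, Eskel 2, Brisco 13, Dorne 1, Farrow 19 (total 38).
Farrow receives 19.

19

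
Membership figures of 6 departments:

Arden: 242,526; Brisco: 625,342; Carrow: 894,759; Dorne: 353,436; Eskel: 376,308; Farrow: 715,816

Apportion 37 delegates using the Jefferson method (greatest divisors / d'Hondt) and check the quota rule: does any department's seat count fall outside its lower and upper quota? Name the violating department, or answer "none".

Standard quotas: Arden 2.797, Brisco 7.212, Carrow 10.319, Dorne 4.076, Eskel 4.340, Farrow 8.256.
Jefferson allocation: Arden 3, Brisco 7, Carrow 11, Dorne 4, Eskel 4, Farrow 8.
Every allocation lies between the lower and upper quota.

none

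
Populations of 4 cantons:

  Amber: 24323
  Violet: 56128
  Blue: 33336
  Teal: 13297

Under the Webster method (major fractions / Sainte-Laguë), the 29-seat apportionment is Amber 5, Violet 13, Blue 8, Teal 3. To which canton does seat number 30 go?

Amber

Priority for the next seat is population ÷ (current seats + 0.5).
Priorities: Amber 4422.364, Violet 4157.630, Blue 3921.882, Teal 3799.143.
Highest priority: Amber.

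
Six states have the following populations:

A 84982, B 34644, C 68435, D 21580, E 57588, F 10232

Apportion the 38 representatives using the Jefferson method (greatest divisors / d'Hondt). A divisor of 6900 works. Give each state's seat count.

A: 12; B: 5; C: 9; D: 3; E: 8; F: 1

With modified divisor 6900: modified quotas A 12.316, B 5.021, C 9.918, D 3.128, E 8.346, F 1.483.
Rounding down: A 12, B 5, C 9, D 3, E 8, F 1 (total 38).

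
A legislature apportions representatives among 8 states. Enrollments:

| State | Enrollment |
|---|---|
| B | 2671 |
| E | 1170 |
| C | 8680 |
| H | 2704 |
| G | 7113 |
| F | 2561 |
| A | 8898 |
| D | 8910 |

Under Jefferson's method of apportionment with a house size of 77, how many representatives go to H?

Standard divisor 42707/77 ≈ 554.636; standard quotas: B 4.816, E 2.109, C 15.650, H 4.875, G 12.825, F 4.617, A 16.043, D 16.065.
Rounding down gives 4, 2, 15, 4, 12, 4, 16, 16 = 73 seats, so the divisor must be adjusted.
With modified divisor 530: modified quotas B 5.040, E 2.208, C 16.377, H 5.102, G 13.421, F 4.832, A 16.789, D 16.811.
Rounding down: B 5, E 2, C 16, H 5, G 13, F 4, A 16, D 16 (total 77).
H receives 5.

5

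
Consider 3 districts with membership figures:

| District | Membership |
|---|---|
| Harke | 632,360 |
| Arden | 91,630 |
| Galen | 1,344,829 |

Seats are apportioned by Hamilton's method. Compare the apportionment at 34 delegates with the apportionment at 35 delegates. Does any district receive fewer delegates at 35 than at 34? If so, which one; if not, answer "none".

At 34 seats: Harke 10, Arden 2, Galen 22.
At 35 seats: Harke 11, Arden 1, Galen 23.
Arden drops from 2 to 1.

Arden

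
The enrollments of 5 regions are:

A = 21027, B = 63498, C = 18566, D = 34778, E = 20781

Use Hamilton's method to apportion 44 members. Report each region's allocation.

A 6, B 17, C 5, D 10, E 6

The standard divisor is 158650/44 ≈ 3605.682.
Standard quotas: A 5.8316, B 17.6105, C 5.1491, D 9.6453, E 5.7634.
Lower quotas: A 5, B 17, C 5, D 9, E 5 (sum 41, leaving 3 seats).
Remainders in descending order: A 0.8316, E 0.7634, D 0.6453, B 0.6105, C 0.1491.
The surplus seats go to A, E, D.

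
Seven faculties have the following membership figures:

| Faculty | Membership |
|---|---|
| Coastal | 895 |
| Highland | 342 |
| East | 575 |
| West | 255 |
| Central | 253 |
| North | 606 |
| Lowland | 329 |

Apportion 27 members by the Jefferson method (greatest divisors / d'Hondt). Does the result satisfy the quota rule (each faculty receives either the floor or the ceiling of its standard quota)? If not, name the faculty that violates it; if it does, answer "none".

none

Standard quotas: Coastal 7.424, Highland 2.837, East 4.770, West 2.115, Central 2.099, North 5.027, Lowland 2.729.
Jefferson allocation: Coastal 8, Highland 3, East 5, West 2, Central 2, North 5, Lowland 2.
Every allocation lies between the lower and upper quota.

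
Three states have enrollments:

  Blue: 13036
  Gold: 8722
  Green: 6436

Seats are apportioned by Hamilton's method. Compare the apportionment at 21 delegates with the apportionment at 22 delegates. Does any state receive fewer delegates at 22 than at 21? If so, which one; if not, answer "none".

none

At 21 seats: Blue 10, Gold 6, Green 5.
At 22 seats: Blue 10, Gold 7, Green 5.
No state's allocation decreased.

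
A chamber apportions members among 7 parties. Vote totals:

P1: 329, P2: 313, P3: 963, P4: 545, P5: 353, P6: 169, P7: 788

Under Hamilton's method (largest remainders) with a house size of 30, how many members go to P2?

3

The standard divisor is 3460/30 ≈ 115.333.
Standard quotas: P1 2.853, P2 2.714, P3 8.350, P4 4.725, P5 3.061, P6 1.465, P7 6.832.
Lower quotas: P1 2, P2 2, P3 8, P4 4, P5 3, P6 1, P7 6 (sum 26, leaving 4 seats).
Remainders in descending order: P1 0.853, P7 0.832, P4 0.725, P2 0.714, P6 0.465, P3 0.350, P5 0.061.
Largest remainders: P1, P7, P4, P2 receive the extra seats.
P2 receives 3.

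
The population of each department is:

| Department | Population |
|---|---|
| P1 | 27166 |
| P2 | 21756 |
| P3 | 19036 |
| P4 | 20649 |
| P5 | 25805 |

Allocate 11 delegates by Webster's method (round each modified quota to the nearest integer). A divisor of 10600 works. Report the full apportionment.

P1=3; P2=2; P3=2; P4=2; P5=2

With modified divisor 10600: modified quotas P1 2.563, P2 2.052, P3 1.796, P4 1.948, P5 2.434.
Rounding to the nearest integer: P1 3, P2 2, P3 2, P4 2, P5 2 (total 11).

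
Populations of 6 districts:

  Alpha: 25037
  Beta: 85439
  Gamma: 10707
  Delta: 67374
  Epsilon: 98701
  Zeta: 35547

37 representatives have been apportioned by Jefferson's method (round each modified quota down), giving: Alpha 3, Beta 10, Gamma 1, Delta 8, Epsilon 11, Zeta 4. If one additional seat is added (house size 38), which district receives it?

Priority for the next seat is population ÷ (current seats + 1).
Priorities: Alpha 6259.250, Beta 7767.182, Gamma 5353.500, Delta 7486.000, Epsilon 8225.083, Zeta 7109.400.
Highest priority: Epsilon.

Epsilon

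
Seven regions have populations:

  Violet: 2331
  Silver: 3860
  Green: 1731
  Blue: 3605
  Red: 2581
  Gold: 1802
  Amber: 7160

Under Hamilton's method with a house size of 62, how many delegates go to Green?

5

Standard divisor: 23070 ÷ 62 ≈ 372.097.
Standard quotas: Violet 6.2645, Silver 10.3736, Green 4.6520, Blue 9.6883, Red 6.9364, Gold 4.8428, Amber 19.2423.
Lower quotas: Violet 6, Silver 10, Green 4, Blue 9, Red 6, Gold 4, Amber 19 (sum 58, leaving 4 seats).
Remainders in descending order: Red 0.9364, Gold 0.8428, Blue 0.6883, Green 0.6520, Silver 0.3736, Violet 0.2645, Amber 0.2423.
The surplus seats go to Red, Gold, Blue, Green.
Green receives 5.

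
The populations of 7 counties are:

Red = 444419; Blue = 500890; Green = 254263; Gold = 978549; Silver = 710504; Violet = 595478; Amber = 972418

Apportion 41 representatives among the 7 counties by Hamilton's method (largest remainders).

Standard divisor: 4456521 ÷ 41 ≈ 108695.634.
Standard quotas: Red 4.0887, Blue 4.6082, Green 2.3392, Gold 9.0027, Silver 6.5366, Violet 5.4784, Amber 8.9462.
Lower quotas: Red 4, Blue 4, Green 2, Gold 9, Silver 6, Violet 5, Amber 8 (sum 38, leaving 3 seats).
Remainders in descending order: Amber 0.9462, Blue 0.6082, Silver 0.5366, Violet 0.4784, Green 0.3392, Red 0.0887, Gold 0.0027.
The surplus seats go to Amber, Blue, Silver.

Red 4, Blue 5, Green 2, Gold 9, Silver 7, Violet 5, Amber 9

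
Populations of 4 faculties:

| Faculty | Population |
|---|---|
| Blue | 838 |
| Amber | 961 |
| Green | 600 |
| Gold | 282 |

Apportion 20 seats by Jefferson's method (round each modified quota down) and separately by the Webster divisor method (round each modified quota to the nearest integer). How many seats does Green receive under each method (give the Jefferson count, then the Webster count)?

Jefferson: Blue 6, Amber 8, Green 4, Gold 2.
Webster: Blue 6, Amber 7, Green 5, Gold 2.
Green gets 4 under Jefferson and 5 under Webster.

4 and 5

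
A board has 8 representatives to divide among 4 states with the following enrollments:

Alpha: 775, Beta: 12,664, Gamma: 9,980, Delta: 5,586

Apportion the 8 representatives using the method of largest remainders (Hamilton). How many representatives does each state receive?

Alpha 0, Beta 3, Gamma 3, Delta 2

Standard divisor: 29005 ÷ 8 ≈ 3625.625.
Standard quotas: Alpha 0.2138, Beta 3.4929, Gamma 2.7526, Delta 1.5407.
Lower quotas: Alpha 0, Beta 3, Gamma 2, Delta 1 (sum 6, leaving 2 seats).
Remainders in descending order: Gamma 0.7526, Delta 0.5407, Beta 0.4929, Alpha 0.2138.
Largest remainders: Gamma, Delta receive the extra seats.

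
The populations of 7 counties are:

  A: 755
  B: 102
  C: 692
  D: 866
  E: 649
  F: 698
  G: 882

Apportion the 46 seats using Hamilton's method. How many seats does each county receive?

Total 4644; standard divisor 4644/46 ≈ 100.957.
Standard quotas: A 7.478, B 1.010, C 6.854, D 8.578, E 6.429, F 6.914, G 8.736.
Lower quotas: A 7, B 1, C 6, D 8, E 6, F 6, G 8 (sum 42, leaving 4 seats).
Remainders in descending order: F 0.914, C 0.854, G 0.736, D 0.578, A 0.478, E 0.429, B 0.010.
Largest remainders: F, C, G, D receive the extra seats.

A 7; B 1; C 7; D 9; E 6; F 7; G 9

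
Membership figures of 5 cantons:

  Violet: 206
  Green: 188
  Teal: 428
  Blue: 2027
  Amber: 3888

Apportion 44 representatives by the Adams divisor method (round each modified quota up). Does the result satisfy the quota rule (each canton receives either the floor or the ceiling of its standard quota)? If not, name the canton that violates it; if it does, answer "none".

Amber

Standard quotas: Violet 1.345, Green 1.228, Teal 2.795, Blue 13.239, Amber 25.393.
Adams allocation: Violet 2, Green 2, Teal 3, Blue 13, Amber 24.
Amber has quota 25.393 (lower 25, upper 26) but receives 24 — outside the quota interval.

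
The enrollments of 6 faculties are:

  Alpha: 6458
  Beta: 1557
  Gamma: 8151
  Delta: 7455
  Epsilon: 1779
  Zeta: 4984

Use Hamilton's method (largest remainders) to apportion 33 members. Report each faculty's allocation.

Alpha 7; Beta 2; Gamma 9; Delta 8; Epsilon 2; Zeta 5

Standard divisor: 30384 ÷ 33 ≈ 920.727.
Standard quotas: Alpha 7.0140, Beta 1.6911, Gamma 8.8528, Delta 8.0969, Epsilon 1.9322, Zeta 5.4131.
Lower quotas: Alpha 7, Beta 1, Gamma 8, Delta 8, Epsilon 1, Zeta 5 (sum 30, leaving 3 seats).
Remainders in descending order: Epsilon 0.9322, Gamma 0.8528, Beta 0.6911, Zeta 0.4131, Delta 0.0969, Alpha 0.0140.
The surplus seats go to Epsilon, Gamma, Beta.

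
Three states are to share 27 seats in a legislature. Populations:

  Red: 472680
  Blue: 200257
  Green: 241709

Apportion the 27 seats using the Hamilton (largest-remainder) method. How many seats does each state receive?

Standard divisor: 914646 ÷ 27 ≈ 33875.778.
Standard quotas: Red 13.9533, Blue 5.9115, Green 7.1352.
Lower quotas: Red 13, Blue 5, Green 7 (sum 25, leaving 2 seats).
Remainders in descending order: Red 0.9533, Blue 0.9115, Green 0.1352.
Largest remainders: Red, Blue receive the extra seats.

Red 14, Blue 6, Green 7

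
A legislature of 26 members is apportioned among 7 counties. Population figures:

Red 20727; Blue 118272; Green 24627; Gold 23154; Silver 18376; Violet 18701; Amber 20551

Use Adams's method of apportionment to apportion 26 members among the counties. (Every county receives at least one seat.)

Standard divisor 244408/26 ≈ 9400.308; standard quotas: Red 2.205, Blue 12.582, Green 2.620, Gold 2.463, Silver 1.955, Violet 1.989, Amber 2.186.
Rounding up gives 3, 13, 3, 3, 2, 2, 3 = 29 seats, so the divisor must be adjusted.
With modified divisor 10600: modified quotas Red 1.955, Blue 11.158, Green 2.323, Gold 2.184, Silver 1.734, Violet 1.764, Amber 1.939.
Rounding up: Red 2, Blue 12, Green 3, Gold 3, Silver 2, Violet 2, Amber 2 (total 26).

Red=2; Blue=12; Green=3; Gold=3; Silver=2; Violet=2; Amber=2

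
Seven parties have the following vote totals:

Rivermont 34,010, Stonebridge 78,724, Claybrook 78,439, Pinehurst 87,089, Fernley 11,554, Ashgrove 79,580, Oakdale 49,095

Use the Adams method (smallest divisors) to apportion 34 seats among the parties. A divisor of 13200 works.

With modified divisor 13200: modified quotas Rivermont 2.577, Stonebridge 5.964, Claybrook 5.942, Pinehurst 6.598, Fernley 0.875, Ashgrove 6.029, Oakdale 3.719.
Rounding up: Rivermont 3, Stonebridge 6, Claybrook 6, Pinehurst 7, Fernley 1, Ashgrove 7, Oakdale 4 (total 34).

Rivermont 3; Stonebridge 6; Claybrook 6; Pinehurst 7; Fernley 1; Ashgrove 7; Oakdale 4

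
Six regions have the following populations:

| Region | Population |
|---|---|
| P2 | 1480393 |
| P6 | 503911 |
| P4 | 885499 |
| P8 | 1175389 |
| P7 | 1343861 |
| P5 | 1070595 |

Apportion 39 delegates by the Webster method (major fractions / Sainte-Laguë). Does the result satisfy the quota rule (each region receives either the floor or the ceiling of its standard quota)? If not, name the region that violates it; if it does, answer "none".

none

Standard quotas: P2 8.938, P6 3.042, P4 5.346, P8 7.096, P7 8.114, P5 6.464.
Webster allocation: P2 9, P6 3, P4 5, P8 7, P7 8, P5 7.
Every allocation lies between the lower and upper quota.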